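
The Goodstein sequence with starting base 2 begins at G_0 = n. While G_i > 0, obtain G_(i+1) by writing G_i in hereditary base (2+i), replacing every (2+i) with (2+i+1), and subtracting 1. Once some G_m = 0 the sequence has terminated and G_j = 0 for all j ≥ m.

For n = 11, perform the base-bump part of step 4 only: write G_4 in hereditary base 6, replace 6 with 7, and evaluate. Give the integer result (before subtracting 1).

5764802

G_0=11  [base 2] 2^(2 + 1) + 2 + 1  →[2↦3]→  3^(3 + 1) + 3 + 1 = 85  −1 ⇒ G_1=84
G_1=84  [base 3] 3^(3 + 1) + 3  →[3↦4]→  4^(4 + 1) + 4 = 1028  −1 ⇒ G_2=1027
G_2=1027  [base 4] 4^(4 + 1) + 3  →[4↦5]→  5^(5 + 1) + 3 = 15628  −1 ⇒ G_3=15627
G_3=15627  [base 5] 5^(5 + 1) + 2  →[5↦6]→  6^(6 + 1) + 2 = 279938  −1 ⇒ G_4=279937
G_4=279937  [base 6] 6^(6 + 1) + 1  →[6↦7]→  7^(7 + 1) + 1 = 5764802  −1 ⇒ G_5=5764801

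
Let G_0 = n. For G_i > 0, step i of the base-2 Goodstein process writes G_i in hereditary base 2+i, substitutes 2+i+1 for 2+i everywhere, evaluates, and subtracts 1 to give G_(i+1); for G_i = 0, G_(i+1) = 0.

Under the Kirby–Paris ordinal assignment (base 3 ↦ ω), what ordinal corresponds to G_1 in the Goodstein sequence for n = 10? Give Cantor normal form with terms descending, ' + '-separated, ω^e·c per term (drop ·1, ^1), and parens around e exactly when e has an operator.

ω^(ω + 1) + 2

i=0: 10 = 2^(2 + 1) + 2 (b=2); 2→3: 3^(3 + 1) + 3 = 84; 84−1 = 83
i=1: 83 = 3^(3 + 1) + 2 (b=3); 3→4: 4^(4 + 1) + 2 = 1026; 1026−1 = 1025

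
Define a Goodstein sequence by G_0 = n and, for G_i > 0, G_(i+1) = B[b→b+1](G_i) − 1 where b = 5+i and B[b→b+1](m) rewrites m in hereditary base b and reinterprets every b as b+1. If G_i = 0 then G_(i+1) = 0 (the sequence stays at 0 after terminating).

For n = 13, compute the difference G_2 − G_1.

1

[0] 13 ≡ 2·5 + 3 (base 5). Lift 6: 15. −1: 14.
[1] 14 ≡ 2·6 + 2 (base 6). Lift 7: 16. −1: 15.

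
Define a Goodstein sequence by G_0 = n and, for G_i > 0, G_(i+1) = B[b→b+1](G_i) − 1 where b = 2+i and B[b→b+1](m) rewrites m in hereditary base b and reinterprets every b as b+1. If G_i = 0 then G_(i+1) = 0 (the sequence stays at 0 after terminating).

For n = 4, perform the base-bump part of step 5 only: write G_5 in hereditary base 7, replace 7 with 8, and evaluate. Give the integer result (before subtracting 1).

step 0: 4 = 2^2; sub 3 for 2: 3^3; = 27; G_1 = 27−1 = 26
step 1: 26 = 2·3^2 + 2·3 + 2; sub 4 for 3: 2·4^2 + 2·4 + 2; = 42; G_2 = 42−1 = 41
step 2: 41 = 2·4^2 + 2·4 + 1; sub 5 for 4: 2·5^2 + 2·5 + 1; = 61; G_3 = 61−1 = 60
step 3: 60 = 2·5^2 + 2·5; sub 6 for 5: 2·6^2 + 2·6; = 84; G_4 = 84−1 = 83
step 4: 83 = 2·6^2 + 6 + 5; sub 7 for 6: 2·7^2 + 7 + 5; = 110; G_5 = 110−1 = 109

140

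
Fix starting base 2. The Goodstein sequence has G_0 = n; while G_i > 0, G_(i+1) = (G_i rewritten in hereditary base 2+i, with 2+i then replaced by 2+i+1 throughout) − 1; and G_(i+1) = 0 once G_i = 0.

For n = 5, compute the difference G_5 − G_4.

422

[0] 5 ≡ 2^2 + 1 (base 2). Lift 3: 28. −1: 27.
[1] 27 ≡ 3^3 (base 3). Lift 4: 256. −1: 255.
[2] 255 ≡ 3·4^3 + 3·4^2 + 3·4 + 3 (base 4). Lift 5: 468. −1: 467.
[3] 467 ≡ 3·5^3 + 3·5^2 + 3·5 + 2 (base 5). Lift 6: 776. −1: 775.
[4] 775 ≡ 3·6^3 + 3·6^2 + 3·6 + 1 (base 6). Lift 7: 1198. −1: 1197.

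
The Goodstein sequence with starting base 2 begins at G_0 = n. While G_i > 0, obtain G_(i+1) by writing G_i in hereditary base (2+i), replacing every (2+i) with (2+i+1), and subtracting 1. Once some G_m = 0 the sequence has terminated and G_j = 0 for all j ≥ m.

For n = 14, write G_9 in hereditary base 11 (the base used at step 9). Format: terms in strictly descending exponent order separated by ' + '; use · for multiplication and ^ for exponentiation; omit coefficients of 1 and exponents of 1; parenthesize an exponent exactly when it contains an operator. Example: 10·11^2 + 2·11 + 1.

11^(11 + 1) + 5·11^5 + 5·11^4 + 5·11^3 + 5·11^2 + 5·11

[0] 14 ≡ 2^(2 + 1) + 2^2 + 2 (base 2). Lift 3: 111. −1: 110.
[1] 110 ≡ 3^(3 + 1) + 3^3 + 2 (base 3). Lift 4: 1282. −1: 1281.
[2] 1281 ≡ 4^(4 + 1) + 4^4 + 1 (base 4). Lift 5: 18751. −1: 18750.
[3] 18750 ≡ 5^(5 + 1) + 5^5 (base 5). Lift 6: 326592. −1: 326591.
[4] 326591 ≡ 6^(6 + 1) + 5·6^5 + 5·6^4 + 5·6^3 + 5·6^2 + 5·6 + 5 (base 6). Lift 7: 5862841. −1: 5862840.
[5] 5862840 ≡ 7^(7 + 1) + 5·7^5 + 5·7^4 + 5·7^3 + 5·7^2 + 5·7 + 4 (base 7). Lift 8: 134404972. −1: 134404971.
[6] 134404971 ≡ 8^(8 + 1) + 5·8^5 + 5·8^4 + 5·8^3 + 5·8^2 + 5·8 + 3 (base 8). Lift 9: 3487116549. −1: 3487116548.
[7] 3487116548 ≡ 9^(9 + 1) + 5·9^5 + 5·9^4 + 5·9^3 + 5·9^2 + 5·9 + 2 (base 9). Lift 10: 100000555552. −1: 100000555551.
[8] 100000555551 ≡ 10^(10 + 1) + 5·10^5 + 5·10^4 + 5·10^3 + 5·10^2 + 5·10 + 1 (base 10). Lift 11: 3138429262497. −1: 3138429262496.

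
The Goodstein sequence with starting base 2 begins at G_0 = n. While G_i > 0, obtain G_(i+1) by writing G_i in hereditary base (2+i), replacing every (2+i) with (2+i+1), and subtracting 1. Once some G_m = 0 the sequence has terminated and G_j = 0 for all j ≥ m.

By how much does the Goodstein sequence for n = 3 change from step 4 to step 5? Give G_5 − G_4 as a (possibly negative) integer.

-1

(0) 3|_2 = 2 + 1 ↦ 3 + 1|_3 = 4 ⇒ 3
(1) 3|_3 = 3 ↦ 4|_4 = 4 ⇒ 3
(2) 3|_4 = 3 ↦ 3|_5 = 3 ⇒ 2
(3) 2|_5 = 2 ↦ 2|_6 = 2 ⇒ 1
(4) 1|_6 = 1 ↦ 1|_7 = 1 ⇒ 0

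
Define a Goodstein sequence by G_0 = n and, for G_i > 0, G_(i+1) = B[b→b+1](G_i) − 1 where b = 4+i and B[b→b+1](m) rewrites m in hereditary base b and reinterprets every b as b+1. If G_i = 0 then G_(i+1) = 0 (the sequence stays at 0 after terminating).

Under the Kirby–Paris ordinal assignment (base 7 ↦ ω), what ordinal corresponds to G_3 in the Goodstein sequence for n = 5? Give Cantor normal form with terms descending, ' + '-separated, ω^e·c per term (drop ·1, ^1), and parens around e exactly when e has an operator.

4

5 —HB4→ 4 + 1 —bump→ 5 + 1 = 6 —(−1)→ 5
5 —HB5→ 5 —bump→ 6 = 6 —(−1)→ 5
5 —HB6→ 5 —bump→ 5 = 5 —(−1)→ 4
4 —HB7→ 4 —bump→ 4 = 4 —(−1)→ 3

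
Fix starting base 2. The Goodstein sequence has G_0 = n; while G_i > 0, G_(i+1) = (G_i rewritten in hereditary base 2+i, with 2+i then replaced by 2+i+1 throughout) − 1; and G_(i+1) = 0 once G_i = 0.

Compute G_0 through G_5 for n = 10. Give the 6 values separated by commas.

i=0: 10 = 2^(2 + 1) + 2 (b=2); 2→3: 3^(3 + 1) + 3 = 84; 84−1 = 83
i=1: 83 = 3^(3 + 1) + 2 (b=3); 3→4: 4^(4 + 1) + 2 = 1026; 1026−1 = 1025
i=2: 1025 = 4^(4 + 1) + 1 (b=4); 4→5: 5^(5 + 1) + 1 = 15626; 15626−1 = 15625
i=3: 15625 = 5^(5 + 1) (b=5); 5→6: 6^(6 + 1) = 279936; 279936−1 = 279935
i=4: 279935 = 5·6^6 + 5·6^5 + 5·6^4 + 5·6^3 + 5·6^2 + 5·6 + 5 (b=6); 6→7: 5·7^7 + 5·7^5 + 5·7^4 + 5·7^3 + 5·7^2 + 5·7 + 5 = 4215755; 4215755−1 = 4215754

10, 83, 1025, 15625, 279935, 4215754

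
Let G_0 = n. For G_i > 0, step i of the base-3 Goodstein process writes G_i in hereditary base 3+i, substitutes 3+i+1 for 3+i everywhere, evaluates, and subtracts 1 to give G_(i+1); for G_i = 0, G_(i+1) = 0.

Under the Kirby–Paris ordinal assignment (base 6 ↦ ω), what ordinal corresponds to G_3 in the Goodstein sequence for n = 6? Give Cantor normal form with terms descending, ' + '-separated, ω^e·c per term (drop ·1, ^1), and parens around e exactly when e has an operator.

6 —HB3→ 2·3 —bump→ 2·4 = 8 —(−1)→ 7
7 —HB4→ 4 + 3 —bump→ 5 + 3 = 8 —(−1)→ 7
7 —HB5→ 5 + 2 —bump→ 6 + 2 = 8 —(−1)→ 7

ω + 1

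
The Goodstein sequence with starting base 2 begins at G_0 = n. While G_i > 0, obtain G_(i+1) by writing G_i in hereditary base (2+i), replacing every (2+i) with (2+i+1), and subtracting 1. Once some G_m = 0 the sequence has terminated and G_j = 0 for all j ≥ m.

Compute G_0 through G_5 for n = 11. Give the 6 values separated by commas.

i=0: 11 = 2^(2 + 1) + 2 + 1 (b=2); 2→3: 3^(3 + 1) + 3 + 1 = 85; 85−1 = 84
i=1: 84 = 3^(3 + 1) + 3 (b=3); 3→4: 4^(4 + 1) + 4 = 1028; 1028−1 = 1027
i=2: 1027 = 4^(4 + 1) + 3 (b=4); 4→5: 5^(5 + 1) + 3 = 15628; 15628−1 = 15627
i=3: 15627 = 5^(5 + 1) + 2 (b=5); 5→6: 6^(6 + 1) + 2 = 279938; 279938−1 = 279937
i=4: 279937 = 6^(6 + 1) + 1 (b=6); 6→7: 7^(7 + 1) + 1 = 5764802; 5764802−1 = 5764801

11, 84, 1027, 15627, 279937, 5764801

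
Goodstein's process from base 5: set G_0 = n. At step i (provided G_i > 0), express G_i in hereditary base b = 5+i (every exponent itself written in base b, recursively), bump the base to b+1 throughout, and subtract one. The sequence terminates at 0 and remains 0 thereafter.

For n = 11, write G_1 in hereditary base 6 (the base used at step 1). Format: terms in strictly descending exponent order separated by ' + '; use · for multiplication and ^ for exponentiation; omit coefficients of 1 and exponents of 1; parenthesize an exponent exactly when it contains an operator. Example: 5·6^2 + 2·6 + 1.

2·6

step 0: 11 = 2·5 + 1; sub 6 for 5: 2·6 + 1; = 13; G_1 = 13−1 = 12
step 1: 12 = 2·6; sub 7 for 6: 2·7; = 14; G_2 = 14−1 = 13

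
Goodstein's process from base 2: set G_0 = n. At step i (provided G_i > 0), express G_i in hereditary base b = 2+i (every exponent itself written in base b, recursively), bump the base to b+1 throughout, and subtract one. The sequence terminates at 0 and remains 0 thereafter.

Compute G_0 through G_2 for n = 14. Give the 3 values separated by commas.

14, 110, 1281

i=0: 14 = 2^(2 + 1) + 2^2 + 2 (b=2); 2→3: 3^(3 + 1) + 3^3 + 3 = 111; 111−1 = 110
i=1: 110 = 3^(3 + 1) + 3^3 + 2 (b=3); 3→4: 4^(4 + 1) + 4^4 + 2 = 1282; 1282−1 = 1281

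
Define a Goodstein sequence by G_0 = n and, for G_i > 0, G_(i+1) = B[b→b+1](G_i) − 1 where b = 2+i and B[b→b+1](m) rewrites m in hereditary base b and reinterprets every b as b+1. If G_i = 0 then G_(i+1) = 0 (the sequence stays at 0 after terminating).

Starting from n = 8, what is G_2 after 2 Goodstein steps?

8 —HB2→ 2^(2 + 1) —bump→ 3^(3 + 1) = 81 —(−1)→ 80
80 —HB3→ 2·3^3 + 2·3^2 + 2·3 + 2 —bump→ 2·4^4 + 2·4^2 + 2·4 + 2 = 554 —(−1)→ 553

553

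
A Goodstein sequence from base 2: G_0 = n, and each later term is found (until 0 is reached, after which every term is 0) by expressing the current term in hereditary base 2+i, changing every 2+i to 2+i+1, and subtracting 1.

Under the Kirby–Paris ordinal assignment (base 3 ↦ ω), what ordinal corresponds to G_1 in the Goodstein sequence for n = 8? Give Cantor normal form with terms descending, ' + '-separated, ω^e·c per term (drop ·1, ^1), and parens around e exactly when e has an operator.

base 2: 8 = 2^(2 + 1); at 3: 3^(3 + 1) = 81; next = 80
base 3: 80 = 2·3^3 + 2·3^2 + 2·3 + 2; at 4: 2·4^4 + 2·4^2 + 2·4 + 2 = 554; next = 553

ω^ω·2 + ω^2·2 + ω·2 + 2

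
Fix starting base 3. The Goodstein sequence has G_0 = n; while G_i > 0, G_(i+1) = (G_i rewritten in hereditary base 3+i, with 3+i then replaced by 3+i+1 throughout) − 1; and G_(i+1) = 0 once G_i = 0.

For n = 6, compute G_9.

3

6 —HB3→ 2·3 —bump→ 2·4 = 8 —(−1)→ 7
7 —HB4→ 4 + 3 —bump→ 5 + 3 = 8 —(−1)→ 7
7 —HB5→ 5 + 2 —bump→ 6 + 2 = 8 —(−1)→ 7
7 —HB6→ 6 + 1 —bump→ 7 + 1 = 8 —(−1)→ 7
7 —HB7→ 7 —bump→ 8 = 8 —(−1)→ 7
7 —HB8→ 7 —bump→ 7 = 7 —(−1)→ 6
6 —HB9→ 6 —bump→ 6 = 6 —(−1)→ 5
5 —HB10→ 5 —bump→ 5 = 5 —(−1)→ 4
4 —HB11→ 4 —bump→ 4 = 4 —(−1)→ 3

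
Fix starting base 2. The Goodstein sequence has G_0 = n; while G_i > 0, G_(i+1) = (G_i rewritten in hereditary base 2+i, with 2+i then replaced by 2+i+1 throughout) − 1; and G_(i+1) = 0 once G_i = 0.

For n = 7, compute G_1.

30

base 2: 7 = 2^2 + 2 + 1; at 3: 3^3 + 3 + 1 = 31; next = 30
base 3: 30 = 3^3 + 3; at 4: 4^4 + 4 = 260; next = 259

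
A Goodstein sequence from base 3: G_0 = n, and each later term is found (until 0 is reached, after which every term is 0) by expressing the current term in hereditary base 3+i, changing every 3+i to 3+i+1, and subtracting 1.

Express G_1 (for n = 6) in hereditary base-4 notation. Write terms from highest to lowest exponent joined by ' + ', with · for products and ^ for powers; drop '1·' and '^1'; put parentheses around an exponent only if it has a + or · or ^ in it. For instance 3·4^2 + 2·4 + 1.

4 + 3

base 3: 6 = 2·3; at 4: 2·4 = 8; next = 7
base 4: 7 = 4 + 3; at 5: 5 + 3 = 8; next = 7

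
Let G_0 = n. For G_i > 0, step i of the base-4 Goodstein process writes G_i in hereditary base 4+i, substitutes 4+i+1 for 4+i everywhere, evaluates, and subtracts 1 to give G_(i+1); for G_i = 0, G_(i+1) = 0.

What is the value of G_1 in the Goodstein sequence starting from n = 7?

G_0=7  [base 4] 4 + 3  →[4↦5]→  5 + 3 = 8  −1 ⇒ G_1=7
G_1=7  [base 5] 5 + 2  →[5↦6]→  6 + 2 = 8  −1 ⇒ G_2=7

7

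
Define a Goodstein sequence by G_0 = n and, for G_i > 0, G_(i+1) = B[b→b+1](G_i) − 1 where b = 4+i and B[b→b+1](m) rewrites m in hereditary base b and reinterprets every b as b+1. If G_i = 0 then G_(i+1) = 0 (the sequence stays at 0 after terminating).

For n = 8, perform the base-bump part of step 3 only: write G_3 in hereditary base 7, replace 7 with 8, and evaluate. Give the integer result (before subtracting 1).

10

[0] 8 ≡ 2·4 (base 4). Lift 5: 10. −1: 9.
[1] 9 ≡ 5 + 4 (base 5). Lift 6: 10. −1: 9.
[2] 9 ≡ 6 + 3 (base 6). Lift 7: 10. −1: 9.
[3] 9 ≡ 7 + 2 (base 7). Lift 8: 10. −1: 9.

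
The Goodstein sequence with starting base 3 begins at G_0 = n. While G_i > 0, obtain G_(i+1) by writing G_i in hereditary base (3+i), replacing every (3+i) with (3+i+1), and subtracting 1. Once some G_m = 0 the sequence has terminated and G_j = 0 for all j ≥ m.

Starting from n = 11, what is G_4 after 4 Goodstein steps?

G_0=11  [base 3] 3^2 + 2  →[3↦4]→  4^2 + 2 = 18  −1 ⇒ G_1=17
G_1=17  [base 4] 4^2 + 1  →[4↦5]→  5^2 + 1 = 26  −1 ⇒ G_2=25
G_2=25  [base 5] 5^2  →[5↦6]→  6^2 = 36  −1 ⇒ G_3=35
G_3=35  [base 6] 5·6 + 5  →[6↦7]→  5·7 + 5 = 40  −1 ⇒ G_4=39
G_4=39  [base 7] 5·7 + 4  →[7↦8]→  5·8 + 4 = 44  −1 ⇒ G_5=43

39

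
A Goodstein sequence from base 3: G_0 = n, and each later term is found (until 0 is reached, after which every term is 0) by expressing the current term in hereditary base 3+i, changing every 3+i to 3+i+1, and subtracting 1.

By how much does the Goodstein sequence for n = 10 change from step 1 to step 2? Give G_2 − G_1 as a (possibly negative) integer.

10 —HB3→ 3^2 + 1 —bump→ 4^2 + 1 = 17 —(−1)→ 16
16 —HB4→ 4^2 —bump→ 5^2 = 25 —(−1)→ 24

8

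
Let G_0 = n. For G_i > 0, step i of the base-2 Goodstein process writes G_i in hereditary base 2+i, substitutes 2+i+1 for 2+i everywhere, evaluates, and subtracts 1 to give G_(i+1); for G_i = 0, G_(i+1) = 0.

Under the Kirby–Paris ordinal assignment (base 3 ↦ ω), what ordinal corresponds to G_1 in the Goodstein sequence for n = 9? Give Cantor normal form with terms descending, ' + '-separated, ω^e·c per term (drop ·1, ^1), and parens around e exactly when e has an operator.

i=0: 9 = 2^(2 + 1) + 1 (b=2); 2→3: 3^(3 + 1) + 1 = 82; 82−1 = 81
i=1: 81 = 3^(3 + 1) (b=3); 3→4: 4^(4 + 1) = 1024; 1024−1 = 1023

ω^(ω + 1)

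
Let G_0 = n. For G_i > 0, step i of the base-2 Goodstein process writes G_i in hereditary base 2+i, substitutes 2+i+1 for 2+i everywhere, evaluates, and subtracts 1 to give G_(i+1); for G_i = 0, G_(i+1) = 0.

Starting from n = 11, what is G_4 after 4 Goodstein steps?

279937

base 2: 11 = 2^(2 + 1) + 2 + 1; at 3: 3^(3 + 1) + 3 + 1 = 85; next = 84
base 3: 84 = 3^(3 + 1) + 3; at 4: 4^(4 + 1) + 4 = 1028; next = 1027
base 4: 1027 = 4^(4 + 1) + 3; at 5: 5^(5 + 1) + 3 = 15628; next = 15627
base 5: 15627 = 5^(5 + 1) + 2; at 6: 6^(6 + 1) + 2 = 279938; next = 279937
base 6: 279937 = 6^(6 + 1) + 1; at 7: 7^(7 + 1) + 1 = 5764802; next = 5764801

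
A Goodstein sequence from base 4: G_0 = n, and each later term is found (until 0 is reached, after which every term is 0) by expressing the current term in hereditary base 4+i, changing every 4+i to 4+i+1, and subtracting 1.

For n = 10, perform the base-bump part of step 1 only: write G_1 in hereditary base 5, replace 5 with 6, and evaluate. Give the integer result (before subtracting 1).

13

step 0: 10 = 2·4 + 2; sub 5 for 4: 2·5 + 2; = 12; G_1 = 12−1 = 11
step 1: 11 = 2·5 + 1; sub 6 for 5: 2·6 + 1; = 13; G_2 = 13−1 = 12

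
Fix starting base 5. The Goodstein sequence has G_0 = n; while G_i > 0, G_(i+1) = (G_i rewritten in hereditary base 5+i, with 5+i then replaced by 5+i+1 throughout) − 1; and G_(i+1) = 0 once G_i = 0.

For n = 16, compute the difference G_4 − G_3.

G_0=16  [base 5] 3·5 + 1  →[5↦6]→  3·6 + 1 = 19  −1 ⇒ G_1=18
G_1=18  [base 6] 3·6  →[6↦7]→  3·7 = 21  −1 ⇒ G_2=20
G_2=20  [base 7] 2·7 + 6  →[7↦8]→  2·8 + 6 = 22  −1 ⇒ G_3=21
G_3=21  [base 8] 2·8 + 5  →[8↦9]→  2·9 + 5 = 23  −1 ⇒ G_4=22

1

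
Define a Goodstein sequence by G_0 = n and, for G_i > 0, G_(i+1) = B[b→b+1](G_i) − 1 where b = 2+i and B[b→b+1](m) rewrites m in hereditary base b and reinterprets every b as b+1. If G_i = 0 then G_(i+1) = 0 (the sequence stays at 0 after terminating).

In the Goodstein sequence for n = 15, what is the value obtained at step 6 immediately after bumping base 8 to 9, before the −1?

i=0: 15 = 2^(2 + 1) + 2^2 + 2 + 1 (b=2); 2→3: 3^(3 + 1) + 3^3 + 3 + 1 = 112; 112−1 = 111
i=1: 111 = 3^(3 + 1) + 3^3 + 3 (b=3); 3→4: 4^(4 + 1) + 4^4 + 4 = 1284; 1284−1 = 1283
i=2: 1283 = 4^(4 + 1) + 4^4 + 3 (b=4); 4→5: 5^(5 + 1) + 5^5 + 3 = 18753; 18753−1 = 18752
i=3: 18752 = 5^(5 + 1) + 5^5 + 2 (b=5); 5→6: 6^(6 + 1) + 6^6 + 2 = 326594; 326594−1 = 326593
i=4: 326593 = 6^(6 + 1) + 6^6 + 1 (b=6); 6→7: 7^(7 + 1) + 7^7 + 1 = 6588345; 6588345−1 = 6588344
i=5: 6588344 = 7^(7 + 1) + 7^7 (b=7); 7→8: 8^(8 + 1) + 8^8 = 150994944; 150994944−1 = 150994943
i=6: 150994943 = 8^(8 + 1) + 7·8^7 + 7·8^6 + 7·8^5 + 7·8^4 + 7·8^3 + 7·8^2 + 7·8 + 7 (b=8); 8→9: 9^(9 + 1) + 7·9^7 + 7·9^6 + 7·9^5 + 7·9^4 + 7·9^3 + 7·9^2 + 7·9 + 7 = 3524450281; 3524450281−1 = 3524450280

3524450281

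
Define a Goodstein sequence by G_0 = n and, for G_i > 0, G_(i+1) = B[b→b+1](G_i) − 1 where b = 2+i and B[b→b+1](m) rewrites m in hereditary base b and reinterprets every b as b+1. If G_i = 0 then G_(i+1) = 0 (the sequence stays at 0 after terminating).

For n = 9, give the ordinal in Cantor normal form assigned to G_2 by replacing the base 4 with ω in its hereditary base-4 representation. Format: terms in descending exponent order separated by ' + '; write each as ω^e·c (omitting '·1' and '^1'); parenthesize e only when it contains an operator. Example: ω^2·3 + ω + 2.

ω^ω·3 + ω^3·3 + ω^2·3 + ω·3 + 3

G_0=9  [base 2] 2^(2 + 1) + 1  →[2↦3]→  3^(3 + 1) + 1 = 82  −1 ⇒ G_1=81
G_1=81  [base 3] 3^(3 + 1)  →[3↦4]→  4^(4 + 1) = 1024  −1 ⇒ G_2=1023
G_2=1023  [base 4] 3·4^4 + 3·4^3 + 3·4^2 + 3·4 + 3  →[4↦5]→  3·5^5 + 3·5^3 + 3·5^2 + 3·5 + 3 = 9843  −1 ⇒ G_3=9842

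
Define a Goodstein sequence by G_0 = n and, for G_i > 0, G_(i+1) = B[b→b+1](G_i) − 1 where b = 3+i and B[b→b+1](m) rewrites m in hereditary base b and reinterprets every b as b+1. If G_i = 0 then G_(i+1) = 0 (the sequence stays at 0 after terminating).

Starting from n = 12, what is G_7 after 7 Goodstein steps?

[0] 12 ≡ 3^2 + 3 (base 3). Lift 4: 20. −1: 19.
[1] 19 ≡ 4^2 + 3 (base 4). Lift 5: 28. −1: 27.
[2] 27 ≡ 5^2 + 2 (base 5). Lift 6: 38. −1: 37.
[3] 37 ≡ 6^2 + 1 (base 6). Lift 7: 50. −1: 49.
[4] 49 ≡ 7^2 (base 7). Lift 8: 64. −1: 63.
[5] 63 ≡ 7·8 + 7 (base 8). Lift 9: 70. −1: 69.
[6] 69 ≡ 7·9 + 6 (base 9). Lift 10: 76. −1: 75.

75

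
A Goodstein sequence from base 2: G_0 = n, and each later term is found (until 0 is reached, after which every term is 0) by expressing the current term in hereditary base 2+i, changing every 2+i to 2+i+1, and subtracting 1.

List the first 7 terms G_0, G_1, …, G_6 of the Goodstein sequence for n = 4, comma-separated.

i=0: 4 = 2^2 (b=2); 2→3: 3^3 = 27; 27−1 = 26
i=1: 26 = 2·3^2 + 2·3 + 2 (b=3); 3→4: 2·4^2 + 2·4 + 2 = 42; 42−1 = 41
i=2: 41 = 2·4^2 + 2·4 + 1 (b=4); 4→5: 2·5^2 + 2·5 + 1 = 61; 61−1 = 60
i=3: 60 = 2·5^2 + 2·5 (b=5); 5→6: 2·6^2 + 2·6 = 84; 84−1 = 83
i=4: 83 = 2·6^2 + 6 + 5 (b=6); 6→7: 2·7^2 + 7 + 5 = 110; 110−1 = 109
i=5: 109 = 2·7^2 + 7 + 4 (b=7); 7→8: 2·8^2 + 8 + 4 = 140; 140−1 = 139

4, 26, 41, 60, 83, 109, 139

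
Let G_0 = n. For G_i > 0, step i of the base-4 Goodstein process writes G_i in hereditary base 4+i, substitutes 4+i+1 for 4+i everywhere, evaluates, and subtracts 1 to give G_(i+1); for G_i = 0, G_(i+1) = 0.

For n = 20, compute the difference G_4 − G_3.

14

G_0 = 20. HB_4(20) = 4^2 + 4. Bump = 30. G_1 = 29.
G_1 = 29. HB_5(29) = 5^2 + 4. Bump = 40. G_2 = 39.
G_2 = 39. HB_6(39) = 6^2 + 3. Bump = 52. G_3 = 51.
G_3 = 51. HB_7(51) = 7^2 + 2. Bump = 66. G_4 = 65.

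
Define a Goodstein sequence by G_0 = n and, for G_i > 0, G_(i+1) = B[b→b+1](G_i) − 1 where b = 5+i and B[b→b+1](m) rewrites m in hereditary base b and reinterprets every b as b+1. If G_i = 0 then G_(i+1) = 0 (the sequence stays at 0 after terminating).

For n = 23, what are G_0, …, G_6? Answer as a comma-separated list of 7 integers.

G_0 = 23. HB_5(23) = 4·5 + 3. Bump = 27. G_1 = 26.
G_1 = 26. HB_6(26) = 4·6 + 2. Bump = 30. G_2 = 29.
G_2 = 29. HB_7(29) = 4·7 + 1. Bump = 33. G_3 = 32.
G_3 = 32. HB_8(32) = 4·8. Bump = 36. G_4 = 35.
G_4 = 35. HB_9(35) = 3·9 + 8. Bump = 38. G_5 = 37.
G_5 = 37. HB_10(37) = 3·10 + 7. Bump = 40. G_6 = 39.

23, 26, 29, 32, 35, 37, 39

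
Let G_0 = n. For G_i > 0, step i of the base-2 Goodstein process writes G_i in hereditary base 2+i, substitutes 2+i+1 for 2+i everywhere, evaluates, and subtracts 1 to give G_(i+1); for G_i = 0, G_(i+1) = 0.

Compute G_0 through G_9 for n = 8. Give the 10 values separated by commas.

8, 80, 553, 6310, 93395, 1647195, 33554571, 774841151, 20000000211, 570623341475

8 —HB2→ 2^(2 + 1) —bump→ 3^(3 + 1) = 81 —(−1)→ 80
80 —HB3→ 2·3^3 + 2·3^2 + 2·3 + 2 —bump→ 2·4^4 + 2·4^2 + 2·4 + 2 = 554 —(−1)→ 553
553 —HB4→ 2·4^4 + 2·4^2 + 2·4 + 1 —bump→ 2·5^5 + 2·5^2 + 2·5 + 1 = 6311 —(−1)→ 6310
6310 —HB5→ 2·5^5 + 2·5^2 + 2·5 —bump→ 2·6^6 + 2·6^2 + 2·6 = 93396 —(−1)→ 93395
93395 —HB6→ 2·6^6 + 2·6^2 + 6 + 5 —bump→ 2·7^7 + 2·7^2 + 7 + 5 = 1647196 —(−1)→ 1647195
1647195 —HB7→ 2·7^7 + 2·7^2 + 7 + 4 —bump→ 2·8^8 + 2·8^2 + 8 + 4 = 33554572 —(−1)→ 33554571
33554571 —HB8→ 2·8^8 + 2·8^2 + 8 + 3 —bump→ 2·9^9 + 2·9^2 + 9 + 3 = 774841152 —(−1)→ 774841151
774841151 —HB9→ 2·9^9 + 2·9^2 + 9 + 2 —bump→ 2·10^10 + 2·10^2 + 10 + 2 = 20000000212 —(−1)→ 20000000211
20000000211 —HB10→ 2·10^10 + 2·10^2 + 10 + 1 —bump→ 2·11^11 + 2·11^2 + 11 + 1 = 570623341476 —(−1)→ 570623341475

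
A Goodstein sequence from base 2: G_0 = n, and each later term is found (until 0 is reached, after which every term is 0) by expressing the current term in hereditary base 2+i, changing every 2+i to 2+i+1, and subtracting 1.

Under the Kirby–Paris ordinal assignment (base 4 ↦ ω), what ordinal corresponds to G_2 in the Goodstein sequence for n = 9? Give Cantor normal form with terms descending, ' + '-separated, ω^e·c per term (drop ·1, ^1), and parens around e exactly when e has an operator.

i=0: 9 = 2^(2 + 1) + 1 (b=2); 2→3: 3^(3 + 1) + 1 = 82; 82−1 = 81
i=1: 81 = 3^(3 + 1) (b=3); 3→4: 4^(4 + 1) = 1024; 1024−1 = 1023
i=2: 1023 = 3·4^4 + 3·4^3 + 3·4^2 + 3·4 + 3 (b=4); 4→5: 3·5^5 + 3·5^3 + 3·5^2 + 3·5 + 3 = 9843; 9843−1 = 9842

ω^ω·3 + ω^3·3 + ω^2·3 + ω·3 + 3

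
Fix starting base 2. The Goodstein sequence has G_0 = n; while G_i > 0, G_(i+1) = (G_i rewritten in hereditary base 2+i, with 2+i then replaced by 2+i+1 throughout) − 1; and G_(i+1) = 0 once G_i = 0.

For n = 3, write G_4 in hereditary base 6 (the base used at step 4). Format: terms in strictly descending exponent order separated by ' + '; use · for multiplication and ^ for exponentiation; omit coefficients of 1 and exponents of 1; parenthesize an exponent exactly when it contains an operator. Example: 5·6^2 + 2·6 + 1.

1

G_0 = 3. HB_2(3) = 2 + 1. Bump = 4. G_1 = 3.
G_1 = 3. HB_3(3) = 3. Bump = 4. G_2 = 3.
G_2 = 3. HB_4(3) = 3. Bump = 3. G_3 = 2.
G_3 = 2. HB_5(2) = 2. Bump = 2. G_4 = 1.
G_4 = 1. HB_6(1) = 1. Bump = 1. G_5 = 0.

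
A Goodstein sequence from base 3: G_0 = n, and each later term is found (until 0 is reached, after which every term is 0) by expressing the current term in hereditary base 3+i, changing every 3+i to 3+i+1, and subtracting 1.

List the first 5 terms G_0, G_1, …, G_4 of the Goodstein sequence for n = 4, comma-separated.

base 3: 4 = 3 + 1; at 4: 4 + 1 = 5; next = 4
base 4: 4 = 4; at 5: 5 = 5; next = 4
base 5: 4 = 4; at 6: 4 = 4; next = 3
base 6: 3 = 3; at 7: 3 = 3; next = 2

4, 4, 4, 3, 2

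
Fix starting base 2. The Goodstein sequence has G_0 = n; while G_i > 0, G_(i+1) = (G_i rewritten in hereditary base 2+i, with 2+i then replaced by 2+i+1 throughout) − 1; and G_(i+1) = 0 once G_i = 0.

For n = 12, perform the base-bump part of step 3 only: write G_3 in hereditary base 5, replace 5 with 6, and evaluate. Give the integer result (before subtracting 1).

12 —HB2→ 2^(2 + 1) + 2^2 —bump→ 3^(3 + 1) + 3^3 = 108 —(−1)→ 107
107 —HB3→ 3^(3 + 1) + 2·3^2 + 2·3 + 2 —bump→ 4^(4 + 1) + 2·4^2 + 2·4 + 2 = 1066 —(−1)→ 1065
1065 —HB4→ 4^(4 + 1) + 2·4^2 + 2·4 + 1 —bump→ 5^(5 + 1) + 2·5^2 + 2·5 + 1 = 15686 —(−1)→ 15685

280020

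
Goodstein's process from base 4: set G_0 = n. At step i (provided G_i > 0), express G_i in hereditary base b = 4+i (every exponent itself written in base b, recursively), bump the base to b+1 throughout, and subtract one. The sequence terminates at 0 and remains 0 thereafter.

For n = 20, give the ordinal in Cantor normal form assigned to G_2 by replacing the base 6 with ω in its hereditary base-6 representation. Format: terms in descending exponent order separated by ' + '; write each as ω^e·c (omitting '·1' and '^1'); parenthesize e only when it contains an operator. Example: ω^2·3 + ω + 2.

(0) 20|_4 = 4^2 + 4 ↦ 5^2 + 5|_5 = 30 ⇒ 29
(1) 29|_5 = 5^2 + 4 ↦ 6^2 + 4|_6 = 40 ⇒ 39
(2) 39|_6 = 6^2 + 3 ↦ 7^2 + 3|_7 = 52 ⇒ 51

ω^2 + 3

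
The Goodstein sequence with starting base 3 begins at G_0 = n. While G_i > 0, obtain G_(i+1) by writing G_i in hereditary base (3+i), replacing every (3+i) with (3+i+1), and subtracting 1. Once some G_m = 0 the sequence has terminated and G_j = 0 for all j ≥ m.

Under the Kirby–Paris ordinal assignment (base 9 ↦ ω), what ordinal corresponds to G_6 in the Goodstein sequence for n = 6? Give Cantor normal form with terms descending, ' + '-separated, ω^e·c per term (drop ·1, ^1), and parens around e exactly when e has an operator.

6

base 3: 6 = 2·3; at 4: 2·4 = 8; next = 7
base 4: 7 = 4 + 3; at 5: 5 + 3 = 8; next = 7
base 5: 7 = 5 + 2; at 6: 6 + 2 = 8; next = 7
base 6: 7 = 6 + 1; at 7: 7 + 1 = 8; next = 7
base 7: 7 = 7; at 8: 8 = 8; next = 7
base 8: 7 = 7; at 9: 7 = 7; next = 6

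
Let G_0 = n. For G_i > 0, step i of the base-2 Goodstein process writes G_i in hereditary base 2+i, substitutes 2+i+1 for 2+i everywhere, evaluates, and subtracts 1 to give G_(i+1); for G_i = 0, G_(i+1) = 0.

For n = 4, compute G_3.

60

(0) 4|_2 = 2^2 ↦ 3^3|_3 = 27 ⇒ 26
(1) 26|_3 = 2·3^2 + 2·3 + 2 ↦ 2·4^2 + 2·4 + 2|_4 = 42 ⇒ 41
(2) 41|_4 = 2·4^2 + 2·4 + 1 ↦ 2·5^2 + 2·5 + 1|_5 = 61 ⇒ 60
(3) 60|_5 = 2·5^2 + 2·5 ↦ 2·6^2 + 2·6|_6 = 84 ⇒ 83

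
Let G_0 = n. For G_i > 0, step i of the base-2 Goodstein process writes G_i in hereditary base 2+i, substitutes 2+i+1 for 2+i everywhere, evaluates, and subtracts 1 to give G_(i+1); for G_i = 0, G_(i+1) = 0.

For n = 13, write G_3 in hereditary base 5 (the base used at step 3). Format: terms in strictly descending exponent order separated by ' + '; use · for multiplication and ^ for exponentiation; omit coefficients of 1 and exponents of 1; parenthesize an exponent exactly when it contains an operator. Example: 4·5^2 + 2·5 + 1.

5^(5 + 1) + 3·5^3 + 3·5^2 + 3·5 + 2

13 —HB2→ 2^(2 + 1) + 2^2 + 1 —bump→ 3^(3 + 1) + 3^3 + 1 = 109 —(−1)→ 108
108 —HB3→ 3^(3 + 1) + 3^3 —bump→ 4^(4 + 1) + 4^4 = 1280 —(−1)→ 1279
1279 —HB4→ 4^(4 + 1) + 3·4^3 + 3·4^2 + 3·4 + 3 —bump→ 5^(5 + 1) + 3·5^3 + 3·5^2 + 3·5 + 3 = 16093 —(−1)→ 16092
16092 —HB5→ 5^(5 + 1) + 3·5^3 + 3·5^2 + 3·5 + 2 —bump→ 6^(6 + 1) + 3·6^3 + 3·6^2 + 3·6 + 2 = 280712 —(−1)→ 280711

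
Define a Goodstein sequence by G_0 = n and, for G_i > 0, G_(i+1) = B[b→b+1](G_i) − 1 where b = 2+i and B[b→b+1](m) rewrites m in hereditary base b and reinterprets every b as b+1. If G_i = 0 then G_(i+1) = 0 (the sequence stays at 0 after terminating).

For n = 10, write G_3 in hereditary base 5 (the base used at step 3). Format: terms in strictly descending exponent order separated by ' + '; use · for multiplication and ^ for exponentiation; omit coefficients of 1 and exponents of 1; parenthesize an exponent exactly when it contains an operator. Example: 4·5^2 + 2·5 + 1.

5^(5 + 1)

i=0: 10 = 2^(2 + 1) + 2 (b=2); 2→3: 3^(3 + 1) + 3 = 84; 84−1 = 83
i=1: 83 = 3^(3 + 1) + 2 (b=3); 3→4: 4^(4 + 1) + 2 = 1026; 1026−1 = 1025
i=2: 1025 = 4^(4 + 1) + 1 (b=4); 4→5: 5^(5 + 1) + 1 = 15626; 15626−1 = 15625
i=3: 15625 = 5^(5 + 1) (b=5); 5→6: 6^(6 + 1) = 279936; 279936−1 = 279935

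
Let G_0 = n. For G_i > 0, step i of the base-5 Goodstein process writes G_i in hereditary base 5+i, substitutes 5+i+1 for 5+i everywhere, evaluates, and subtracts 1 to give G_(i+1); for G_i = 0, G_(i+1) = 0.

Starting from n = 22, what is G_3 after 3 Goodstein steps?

31

(0) 22|_5 = 4·5 + 2 ↦ 4·6 + 2|_6 = 26 ⇒ 25
(1) 25|_6 = 4·6 + 1 ↦ 4·7 + 1|_7 = 29 ⇒ 28
(2) 28|_7 = 4·7 ↦ 4·8|_8 = 32 ⇒ 31
(3) 31|_8 = 3·8 + 7 ↦ 3·9 + 7|_9 = 34 ⇒ 33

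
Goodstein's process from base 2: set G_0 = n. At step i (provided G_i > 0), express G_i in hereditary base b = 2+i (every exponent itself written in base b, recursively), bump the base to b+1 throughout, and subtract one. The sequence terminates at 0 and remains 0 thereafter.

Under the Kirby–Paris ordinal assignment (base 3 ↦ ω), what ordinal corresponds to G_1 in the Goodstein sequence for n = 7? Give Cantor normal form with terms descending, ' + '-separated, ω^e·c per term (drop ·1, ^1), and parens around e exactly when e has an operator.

G_0 = 7. HB_2(7) = 2^2 + 2 + 1. Bump = 31. G_1 = 30.
G_1 = 30. HB_3(30) = 3^3 + 3. Bump = 260. G_2 = 259.

ω^ω + ω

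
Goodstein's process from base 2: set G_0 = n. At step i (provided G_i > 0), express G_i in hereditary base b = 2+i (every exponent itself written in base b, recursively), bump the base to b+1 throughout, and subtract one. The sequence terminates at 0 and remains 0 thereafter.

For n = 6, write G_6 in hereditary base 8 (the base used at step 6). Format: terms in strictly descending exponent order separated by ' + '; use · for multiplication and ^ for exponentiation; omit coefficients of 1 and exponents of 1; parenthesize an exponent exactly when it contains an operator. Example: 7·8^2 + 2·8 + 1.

6 —HB2→ 2^2 + 2 —bump→ 3^3 + 3 = 30 —(−1)→ 29
29 —HB3→ 3^3 + 2 —bump→ 4^4 + 2 = 258 —(−1)→ 257
257 —HB4→ 4^4 + 1 —bump→ 5^5 + 1 = 3126 —(−1)→ 3125
3125 —HB5→ 5^5 —bump→ 6^6 = 46656 —(−1)→ 46655
46655 —HB6→ 5·6^5 + 5·6^4 + 5·6^3 + 5·6^2 + 5·6 + 5 —bump→ 5·7^5 + 5·7^4 + 5·7^3 + 5·7^2 + 5·7 + 5 = 98040 —(−1)→ 98039
98039 —HB7→ 5·7^5 + 5·7^4 + 5·7^3 + 5·7^2 + 5·7 + 4 —bump→ 5·8^5 + 5·8^4 + 5·8^3 + 5·8^2 + 5·8 + 4 = 187244 —(−1)→ 187243
187243 —HB8→ 5·8^5 + 5·8^4 + 5·8^3 + 5·8^2 + 5·8 + 3 —bump→ 5·9^5 + 5·9^4 + 5·9^3 + 5·9^2 + 5·9 + 3 = 332148 —(−1)→ 332147

5·8^5 + 5·8^4 + 5·8^3 + 5·8^2 + 5·8 + 3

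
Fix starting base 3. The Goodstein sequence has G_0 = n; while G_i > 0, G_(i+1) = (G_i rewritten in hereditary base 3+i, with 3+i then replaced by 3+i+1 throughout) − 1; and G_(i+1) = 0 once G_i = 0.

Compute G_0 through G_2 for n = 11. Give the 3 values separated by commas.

step 0: 11 = 3^2 + 2; sub 4 for 3: 4^2 + 2; = 18; G_1 = 18−1 = 17
step 1: 17 = 4^2 + 1; sub 5 for 4: 5^2 + 1; = 26; G_2 = 26−1 = 25

11, 17, 25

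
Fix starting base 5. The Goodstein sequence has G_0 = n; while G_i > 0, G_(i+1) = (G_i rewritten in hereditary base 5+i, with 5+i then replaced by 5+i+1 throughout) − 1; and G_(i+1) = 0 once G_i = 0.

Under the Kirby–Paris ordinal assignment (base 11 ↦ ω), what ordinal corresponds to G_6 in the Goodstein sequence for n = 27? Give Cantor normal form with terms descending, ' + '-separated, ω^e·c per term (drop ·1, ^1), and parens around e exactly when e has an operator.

ω·7 + 4

27 —HB5→ 5^2 + 2 —bump→ 6^2 + 2 = 38 —(−1)→ 37
37 —HB6→ 6^2 + 1 —bump→ 7^2 + 1 = 50 —(−1)→ 49
49 —HB7→ 7^2 —bump→ 8^2 = 64 —(−1)→ 63
63 —HB8→ 7·8 + 7 —bump→ 7·9 + 7 = 70 —(−1)→ 69
69 —HB9→ 7·9 + 6 —bump→ 7·10 + 6 = 76 —(−1)→ 75
75 —HB10→ 7·10 + 5 —bump→ 7·11 + 5 = 82 —(−1)→ 81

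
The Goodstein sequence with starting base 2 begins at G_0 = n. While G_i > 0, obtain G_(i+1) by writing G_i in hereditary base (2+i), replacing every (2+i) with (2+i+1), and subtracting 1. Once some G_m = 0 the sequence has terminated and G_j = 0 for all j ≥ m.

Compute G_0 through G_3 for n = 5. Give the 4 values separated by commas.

5, 27, 255, 467

base 2: 5 = 2^2 + 1; at 3: 3^3 + 1 = 28; next = 27
base 3: 27 = 3^3; at 4: 4^4 = 256; next = 255
base 4: 255 = 3·4^3 + 3·4^2 + 3·4 + 3; at 5: 3·5^3 + 3·5^2 + 3·5 + 3 = 468; next = 467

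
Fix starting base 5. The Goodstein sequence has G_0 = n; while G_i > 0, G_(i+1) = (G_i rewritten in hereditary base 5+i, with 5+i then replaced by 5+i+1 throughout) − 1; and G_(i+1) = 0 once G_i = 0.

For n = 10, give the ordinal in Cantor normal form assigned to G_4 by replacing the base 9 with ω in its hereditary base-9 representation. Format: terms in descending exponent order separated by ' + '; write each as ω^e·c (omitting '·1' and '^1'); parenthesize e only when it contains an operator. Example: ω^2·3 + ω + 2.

10 —HB5→ 2·5 —bump→ 2·6 = 12 —(−1)→ 11
11 —HB6→ 6 + 5 —bump→ 7 + 5 = 12 —(−1)→ 11
11 —HB7→ 7 + 4 —bump→ 8 + 4 = 12 —(−1)→ 11
11 —HB8→ 8 + 3 —bump→ 9 + 3 = 12 —(−1)→ 11

ω + 2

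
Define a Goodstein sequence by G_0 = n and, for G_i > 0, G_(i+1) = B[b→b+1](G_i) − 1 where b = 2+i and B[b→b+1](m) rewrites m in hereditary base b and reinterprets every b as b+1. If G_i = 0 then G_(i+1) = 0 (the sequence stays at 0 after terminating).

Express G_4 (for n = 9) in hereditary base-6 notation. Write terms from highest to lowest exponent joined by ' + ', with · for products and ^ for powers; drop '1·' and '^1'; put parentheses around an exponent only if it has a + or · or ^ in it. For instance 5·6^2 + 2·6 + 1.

G_0 = 9. HB_2(9) = 2^(2 + 1) + 1. Bump = 82. G_1 = 81.
G_1 = 81. HB_3(81) = 3^(3 + 1). Bump = 1024. G_2 = 1023.
G_2 = 1023. HB_4(1023) = 3·4^4 + 3·4^3 + 3·4^2 + 3·4 + 3. Bump = 9843. G_3 = 9842.
G_3 = 9842. HB_5(9842) = 3·5^5 + 3·5^3 + 3·5^2 + 3·5 + 2. Bump = 140744. G_4 = 140743.
G_4 = 140743. HB_6(140743) = 3·6^6 + 3·6^3 + 3·6^2 + 3·6 + 1. Bump = 2471827. G_5 = 2471826.

3·6^6 + 3·6^3 + 3·6^2 + 3·6 + 1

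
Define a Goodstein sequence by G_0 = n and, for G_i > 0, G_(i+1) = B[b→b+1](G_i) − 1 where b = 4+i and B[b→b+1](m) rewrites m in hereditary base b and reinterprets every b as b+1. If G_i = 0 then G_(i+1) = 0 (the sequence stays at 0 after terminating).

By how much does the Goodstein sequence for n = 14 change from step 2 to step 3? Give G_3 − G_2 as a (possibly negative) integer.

base 4: 14 = 3·4 + 2; at 5: 3·5 + 2 = 17; next = 16
base 5: 16 = 3·5 + 1; at 6: 3·6 + 1 = 19; next = 18
base 6: 18 = 3·6; at 7: 3·7 = 21; next = 20

2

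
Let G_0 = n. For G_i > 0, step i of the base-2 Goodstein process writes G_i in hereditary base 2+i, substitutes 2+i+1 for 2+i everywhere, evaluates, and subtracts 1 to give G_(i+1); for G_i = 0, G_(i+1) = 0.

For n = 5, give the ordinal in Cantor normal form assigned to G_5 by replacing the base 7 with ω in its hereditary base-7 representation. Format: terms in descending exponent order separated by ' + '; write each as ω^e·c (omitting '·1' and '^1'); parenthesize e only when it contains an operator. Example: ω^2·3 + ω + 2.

ω^3·3 + ω^2·3 + ω·3

step 0: 5 = 2^2 + 1; sub 3 for 2: 3^3 + 1; = 28; G_1 = 28−1 = 27
step 1: 27 = 3^3; sub 4 for 3: 4^4; = 256; G_2 = 256−1 = 255
step 2: 255 = 3·4^3 + 3·4^2 + 3·4 + 3; sub 5 for 4: 3·5^3 + 3·5^2 + 3·5 + 3; = 468; G_3 = 468−1 = 467
step 3: 467 = 3·5^3 + 3·5^2 + 3·5 + 2; sub 6 for 5: 3·6^3 + 3·6^2 + 3·6 + 2; = 776; G_4 = 776−1 = 775
step 4: 775 = 3·6^3 + 3·6^2 + 3·6 + 1; sub 7 for 6: 3·7^3 + 3·7^2 + 3·7 + 1; = 1198; G_5 = 1198−1 = 1197
step 5: 1197 = 3·7^3 + 3·7^2 + 3·7; sub 8 for 7: 3·8^3 + 3·8^2 + 3·8; = 1752; G_6 = 1752−1 = 1751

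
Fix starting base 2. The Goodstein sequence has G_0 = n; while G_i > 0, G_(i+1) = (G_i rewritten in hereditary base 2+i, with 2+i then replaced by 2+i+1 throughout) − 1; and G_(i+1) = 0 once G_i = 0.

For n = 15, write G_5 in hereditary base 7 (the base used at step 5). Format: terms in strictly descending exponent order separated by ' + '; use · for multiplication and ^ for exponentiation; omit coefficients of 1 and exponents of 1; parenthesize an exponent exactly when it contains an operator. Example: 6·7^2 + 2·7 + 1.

7^(7 + 1) + 7^7

i=0: 15 = 2^(2 + 1) + 2^2 + 2 + 1 (b=2); 2→3: 3^(3 + 1) + 3^3 + 3 + 1 = 112; 112−1 = 111
i=1: 111 = 3^(3 + 1) + 3^3 + 3 (b=3); 3→4: 4^(4 + 1) + 4^4 + 4 = 1284; 1284−1 = 1283
i=2: 1283 = 4^(4 + 1) + 4^4 + 3 (b=4); 4→5: 5^(5 + 1) + 5^5 + 3 = 18753; 18753−1 = 18752
i=3: 18752 = 5^(5 + 1) + 5^5 + 2 (b=5); 5→6: 6^(6 + 1) + 6^6 + 2 = 326594; 326594−1 = 326593
i=4: 326593 = 6^(6 + 1) + 6^6 + 1 (b=6); 6→7: 7^(7 + 1) + 7^7 + 1 = 6588345; 6588345−1 = 6588344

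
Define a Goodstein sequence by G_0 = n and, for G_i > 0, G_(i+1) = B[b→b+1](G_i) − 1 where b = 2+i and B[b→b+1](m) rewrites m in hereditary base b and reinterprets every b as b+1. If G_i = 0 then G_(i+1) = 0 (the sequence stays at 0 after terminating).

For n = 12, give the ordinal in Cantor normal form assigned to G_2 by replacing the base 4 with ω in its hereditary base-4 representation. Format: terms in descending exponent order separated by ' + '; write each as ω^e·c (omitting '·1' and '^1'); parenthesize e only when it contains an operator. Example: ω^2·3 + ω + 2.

12 —HB2→ 2^(2 + 1) + 2^2 —bump→ 3^(3 + 1) + 3^3 = 108 —(−1)→ 107
107 —HB3→ 3^(3 + 1) + 2·3^2 + 2·3 + 2 —bump→ 4^(4 + 1) + 2·4^2 + 2·4 + 2 = 1066 —(−1)→ 1065
1065 —HB4→ 4^(4 + 1) + 2·4^2 + 2·4 + 1 —bump→ 5^(5 + 1) + 2·5^2 + 2·5 + 1 = 15686 —(−1)→ 15685

ω^(ω + 1) + ω^2·2 + ω·2 + 1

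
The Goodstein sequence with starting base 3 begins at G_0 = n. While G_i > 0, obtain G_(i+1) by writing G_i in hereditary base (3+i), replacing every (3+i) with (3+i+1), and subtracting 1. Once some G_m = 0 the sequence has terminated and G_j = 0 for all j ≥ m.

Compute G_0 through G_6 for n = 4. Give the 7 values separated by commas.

4, 4, 4, 3, 2, 1, 0

[0] 4 ≡ 3 + 1 (base 3). Lift 4: 5. −1: 4.
[1] 4 ≡ 4 (base 4). Lift 5: 5. −1: 4.
[2] 4 ≡ 4 (base 5). Lift 6: 4. −1: 3.
[3] 3 ≡ 3 (base 6). Lift 7: 3. −1: 2.
[4] 2 ≡ 2 (base 7). Lift 8: 2. −1: 1.
[5] 1 ≡ 1 (base 8). Lift 9: 1. −1: 0.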